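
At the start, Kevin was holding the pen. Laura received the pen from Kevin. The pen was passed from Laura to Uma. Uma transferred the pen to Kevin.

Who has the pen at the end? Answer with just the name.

Tracking the pen through each event:
Start: Kevin has the pen.
After event 1: Laura has the pen.
After event 2: Uma has the pen.
After event 3: Kevin has the pen.

Answer: Kevin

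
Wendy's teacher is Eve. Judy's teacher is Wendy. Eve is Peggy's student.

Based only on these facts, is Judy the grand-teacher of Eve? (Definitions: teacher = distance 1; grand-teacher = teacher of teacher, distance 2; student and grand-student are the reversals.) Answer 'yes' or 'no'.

Reconstructing the teacher chain from the given facts:
  Peggy -> Eve -> Wendy -> Judy
(each arrow means 'teacher of the next')
Positions in the chain (0 = top):
  position of Peggy: 0
  position of Eve: 1
  position of Wendy: 2
  position of Judy: 3

Judy is at position 3, Eve is at position 1; signed distance (j - i) = -2.
'grand-teacher' requires j - i = 2. Actual distance is -2, so the relation does NOT hold.

Answer: no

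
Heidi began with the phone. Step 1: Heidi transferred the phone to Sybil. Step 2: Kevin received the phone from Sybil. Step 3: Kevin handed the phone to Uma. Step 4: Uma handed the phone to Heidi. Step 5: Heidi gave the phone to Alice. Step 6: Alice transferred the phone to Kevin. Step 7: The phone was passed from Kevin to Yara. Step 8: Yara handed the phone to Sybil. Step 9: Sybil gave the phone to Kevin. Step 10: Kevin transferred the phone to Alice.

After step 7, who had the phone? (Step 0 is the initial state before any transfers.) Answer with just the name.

Answer: Yara

Derivation:
Tracking the phone holder through step 7:
After step 0 (start): Heidi
After step 1: Sybil
After step 2: Kevin
After step 3: Uma
After step 4: Heidi
After step 5: Alice
After step 6: Kevin
After step 7: Yara

At step 7, the holder is Yara.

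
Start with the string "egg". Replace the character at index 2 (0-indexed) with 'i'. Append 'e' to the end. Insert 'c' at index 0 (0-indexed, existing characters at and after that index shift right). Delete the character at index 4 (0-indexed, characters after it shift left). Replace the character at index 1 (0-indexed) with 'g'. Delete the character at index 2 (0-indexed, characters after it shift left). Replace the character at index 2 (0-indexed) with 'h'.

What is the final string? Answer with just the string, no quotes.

Applying each edit step by step:
Start: "egg"
Op 1 (replace idx 2: 'g' -> 'i'): "egg" -> "egi"
Op 2 (append 'e'): "egi" -> "egie"
Op 3 (insert 'c' at idx 0): "egie" -> "cegie"
Op 4 (delete idx 4 = 'e'): "cegie" -> "cegi"
Op 5 (replace idx 1: 'e' -> 'g'): "cegi" -> "cggi"
Op 6 (delete idx 2 = 'g'): "cggi" -> "cgi"
Op 7 (replace idx 2: 'i' -> 'h'): "cgi" -> "cgh"

Answer: cgh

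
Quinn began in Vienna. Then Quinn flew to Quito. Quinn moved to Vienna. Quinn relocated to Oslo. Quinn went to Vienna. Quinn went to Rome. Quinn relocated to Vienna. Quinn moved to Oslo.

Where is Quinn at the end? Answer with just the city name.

Answer: Oslo

Derivation:
Tracking Quinn's location:
Start: Quinn is in Vienna.
After move 1: Vienna -> Quito. Quinn is in Quito.
After move 2: Quito -> Vienna. Quinn is in Vienna.
After move 3: Vienna -> Oslo. Quinn is in Oslo.
After move 4: Oslo -> Vienna. Quinn is in Vienna.
After move 5: Vienna -> Rome. Quinn is in Rome.
After move 6: Rome -> Vienna. Quinn is in Vienna.
After move 7: Vienna -> Oslo. Quinn is in Oslo.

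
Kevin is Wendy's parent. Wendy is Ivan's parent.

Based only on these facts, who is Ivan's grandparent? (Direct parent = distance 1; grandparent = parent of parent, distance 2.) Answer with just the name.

Reconstructing the parent chain from the given facts:
  Kevin -> Wendy -> Ivan
(each arrow means 'parent of the next')
Positions in the chain (0 = top):
  position of Kevin: 0
  position of Wendy: 1
  position of Ivan: 2

Ivan is at position 2; the grandparent is 2 steps up the chain, i.e. position 0: Kevin.

Answer: Kevin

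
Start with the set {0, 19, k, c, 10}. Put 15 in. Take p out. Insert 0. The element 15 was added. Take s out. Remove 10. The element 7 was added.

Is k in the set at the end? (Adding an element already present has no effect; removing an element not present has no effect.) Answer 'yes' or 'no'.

Answer: yes

Derivation:
Tracking the set through each operation:
Start: {0, 10, 19, c, k}
Event 1 (add 15): added. Set: {0, 10, 15, 19, c, k}
Event 2 (remove p): not present, no change. Set: {0, 10, 15, 19, c, k}
Event 3 (add 0): already present, no change. Set: {0, 10, 15, 19, c, k}
Event 4 (add 15): already present, no change. Set: {0, 10, 15, 19, c, k}
Event 5 (remove s): not present, no change. Set: {0, 10, 15, 19, c, k}
Event 6 (remove 10): removed. Set: {0, 15, 19, c, k}
Event 7 (add 7): added. Set: {0, 15, 19, 7, c, k}

Final set: {0, 15, 19, 7, c, k} (size 6)
k is in the final set.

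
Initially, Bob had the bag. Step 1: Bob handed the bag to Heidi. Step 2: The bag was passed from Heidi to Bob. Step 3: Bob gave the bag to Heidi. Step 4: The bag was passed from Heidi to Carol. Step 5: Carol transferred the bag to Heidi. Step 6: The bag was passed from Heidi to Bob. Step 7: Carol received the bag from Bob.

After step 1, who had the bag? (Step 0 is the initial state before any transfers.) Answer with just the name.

Answer: Heidi

Derivation:
Tracking the bag holder through step 1:
After step 0 (start): Bob
After step 1: Heidi

At step 1, the holder is Heidi.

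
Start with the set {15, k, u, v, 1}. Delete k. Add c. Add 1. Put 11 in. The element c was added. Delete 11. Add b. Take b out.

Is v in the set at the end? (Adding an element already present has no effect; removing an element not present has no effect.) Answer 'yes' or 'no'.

Tracking the set through each operation:
Start: {1, 15, k, u, v}
Event 1 (remove k): removed. Set: {1, 15, u, v}
Event 2 (add c): added. Set: {1, 15, c, u, v}
Event 3 (add 1): already present, no change. Set: {1, 15, c, u, v}
Event 4 (add 11): added. Set: {1, 11, 15, c, u, v}
Event 5 (add c): already present, no change. Set: {1, 11, 15, c, u, v}
Event 6 (remove 11): removed. Set: {1, 15, c, u, v}
Event 7 (add b): added. Set: {1, 15, b, c, u, v}
Event 8 (remove b): removed. Set: {1, 15, c, u, v}

Final set: {1, 15, c, u, v} (size 5)
v is in the final set.

Answer: yes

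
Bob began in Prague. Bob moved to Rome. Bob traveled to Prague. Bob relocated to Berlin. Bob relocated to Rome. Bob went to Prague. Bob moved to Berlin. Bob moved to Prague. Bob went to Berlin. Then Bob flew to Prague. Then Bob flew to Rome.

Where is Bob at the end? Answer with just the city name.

Answer: Rome

Derivation:
Tracking Bob's location:
Start: Bob is in Prague.
After move 1: Prague -> Rome. Bob is in Rome.
After move 2: Rome -> Prague. Bob is in Prague.
After move 3: Prague -> Berlin. Bob is in Berlin.
After move 4: Berlin -> Rome. Bob is in Rome.
After move 5: Rome -> Prague. Bob is in Prague.
After move 6: Prague -> Berlin. Bob is in Berlin.
After move 7: Berlin -> Prague. Bob is in Prague.
After move 8: Prague -> Berlin. Bob is in Berlin.
After move 9: Berlin -> Prague. Bob is in Prague.
After move 10: Prague -> Rome. Bob is in Rome.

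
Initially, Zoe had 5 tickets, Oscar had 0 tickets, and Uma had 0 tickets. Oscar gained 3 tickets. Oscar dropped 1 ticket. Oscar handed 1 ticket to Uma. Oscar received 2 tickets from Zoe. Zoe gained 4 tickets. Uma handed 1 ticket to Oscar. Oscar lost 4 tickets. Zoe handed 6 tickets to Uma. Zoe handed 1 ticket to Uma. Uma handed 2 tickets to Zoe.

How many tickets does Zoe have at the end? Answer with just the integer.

Tracking counts step by step:
Start: Zoe=5, Oscar=0, Uma=0
Event 1 (Oscar +3): Oscar: 0 -> 3. State: Zoe=5, Oscar=3, Uma=0
Event 2 (Oscar -1): Oscar: 3 -> 2. State: Zoe=5, Oscar=2, Uma=0
Event 3 (Oscar -> Uma, 1): Oscar: 2 -> 1, Uma: 0 -> 1. State: Zoe=5, Oscar=1, Uma=1
Event 4 (Zoe -> Oscar, 2): Zoe: 5 -> 3, Oscar: 1 -> 3. State: Zoe=3, Oscar=3, Uma=1
Event 5 (Zoe +4): Zoe: 3 -> 7. State: Zoe=7, Oscar=3, Uma=1
Event 6 (Uma -> Oscar, 1): Uma: 1 -> 0, Oscar: 3 -> 4. State: Zoe=7, Oscar=4, Uma=0
Event 7 (Oscar -4): Oscar: 4 -> 0. State: Zoe=7, Oscar=0, Uma=0
Event 8 (Zoe -> Uma, 6): Zoe: 7 -> 1, Uma: 0 -> 6. State: Zoe=1, Oscar=0, Uma=6
Event 9 (Zoe -> Uma, 1): Zoe: 1 -> 0, Uma: 6 -> 7. State: Zoe=0, Oscar=0, Uma=7
Event 10 (Uma -> Zoe, 2): Uma: 7 -> 5, Zoe: 0 -> 2. State: Zoe=2, Oscar=0, Uma=5

Zoe's final count: 2

Answer: 2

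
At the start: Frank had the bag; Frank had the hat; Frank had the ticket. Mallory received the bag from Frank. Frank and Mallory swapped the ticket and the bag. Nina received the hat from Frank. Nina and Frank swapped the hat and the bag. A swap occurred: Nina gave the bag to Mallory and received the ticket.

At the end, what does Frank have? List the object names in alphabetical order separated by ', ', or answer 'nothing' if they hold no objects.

Tracking all object holders:
Start: bag:Frank, hat:Frank, ticket:Frank
Event 1 (give bag: Frank -> Mallory). State: bag:Mallory, hat:Frank, ticket:Frank
Event 2 (swap ticket<->bag: now ticket:Mallory, bag:Frank). State: bag:Frank, hat:Frank, ticket:Mallory
Event 3 (give hat: Frank -> Nina). State: bag:Frank, hat:Nina, ticket:Mallory
Event 4 (swap hat<->bag: now hat:Frank, bag:Nina). State: bag:Nina, hat:Frank, ticket:Mallory
Event 5 (swap bag<->ticket: now bag:Mallory, ticket:Nina). State: bag:Mallory, hat:Frank, ticket:Nina

Final state: bag:Mallory, hat:Frank, ticket:Nina
Frank holds: hat.

Answer: hat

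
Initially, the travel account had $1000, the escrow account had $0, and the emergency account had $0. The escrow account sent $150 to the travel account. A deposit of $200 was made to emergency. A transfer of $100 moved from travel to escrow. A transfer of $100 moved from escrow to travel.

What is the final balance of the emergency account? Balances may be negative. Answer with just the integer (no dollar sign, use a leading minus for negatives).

Answer: 200

Derivation:
Tracking account balances step by step:
Start: travel=1000, escrow=0, emergency=0
Event 1 (transfer 150 escrow -> travel): escrow: 0 - 150 = -150, travel: 1000 + 150 = 1150. Balances: travel=1150, escrow=-150, emergency=0
Event 2 (deposit 200 to emergency): emergency: 0 + 200 = 200. Balances: travel=1150, escrow=-150, emergency=200
Event 3 (transfer 100 travel -> escrow): travel: 1150 - 100 = 1050, escrow: -150 + 100 = -50. Balances: travel=1050, escrow=-50, emergency=200
Event 4 (transfer 100 escrow -> travel): escrow: -50 - 100 = -150, travel: 1050 + 100 = 1150. Balances: travel=1150, escrow=-150, emergency=200

Final balance of emergency: 200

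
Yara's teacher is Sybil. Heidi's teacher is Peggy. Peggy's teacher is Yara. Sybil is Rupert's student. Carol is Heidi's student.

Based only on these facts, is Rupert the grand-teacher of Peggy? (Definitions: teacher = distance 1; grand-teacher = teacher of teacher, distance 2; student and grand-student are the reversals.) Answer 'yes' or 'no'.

Reconstructing the teacher chain from the given facts:
  Rupert -> Sybil -> Yara -> Peggy -> Heidi -> Carol
(each arrow means 'teacher of the next')
Positions in the chain (0 = top):
  position of Rupert: 0
  position of Sybil: 1
  position of Yara: 2
  position of Peggy: 3
  position of Heidi: 4
  position of Carol: 5

Rupert is at position 0, Peggy is at position 3; signed distance (j - i) = 3.
'grand-teacher' requires j - i = 2. Actual distance is 3, so the relation does NOT hold.

Answer: no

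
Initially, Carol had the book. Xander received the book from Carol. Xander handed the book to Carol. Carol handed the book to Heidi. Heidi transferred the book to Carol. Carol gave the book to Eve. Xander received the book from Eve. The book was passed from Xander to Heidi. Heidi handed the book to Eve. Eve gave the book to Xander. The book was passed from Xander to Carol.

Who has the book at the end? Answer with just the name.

Answer: Carol

Derivation:
Tracking the book through each event:
Start: Carol has the book.
After event 1: Xander has the book.
After event 2: Carol has the book.
After event 3: Heidi has the book.
After event 4: Carol has the book.
After event 5: Eve has the book.
After event 6: Xander has the book.
After event 7: Heidi has the book.
After event 8: Eve has the book.
After event 9: Xander has the book.
After event 10: Carol has the book.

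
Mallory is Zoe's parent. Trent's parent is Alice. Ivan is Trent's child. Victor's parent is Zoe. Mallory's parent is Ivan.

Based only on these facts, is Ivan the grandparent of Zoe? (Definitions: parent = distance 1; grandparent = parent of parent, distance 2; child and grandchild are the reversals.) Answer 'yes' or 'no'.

Reconstructing the parent chain from the given facts:
  Alice -> Trent -> Ivan -> Mallory -> Zoe -> Victor
(each arrow means 'parent of the next')
Positions in the chain (0 = top):
  position of Alice: 0
  position of Trent: 1
  position of Ivan: 2
  position of Mallory: 3
  position of Zoe: 4
  position of Victor: 5

Ivan is at position 2, Zoe is at position 4; signed distance (j - i) = 2.
'grandparent' requires j - i = 2. Actual distance is 2, so the relation HOLDS.

Answer: yes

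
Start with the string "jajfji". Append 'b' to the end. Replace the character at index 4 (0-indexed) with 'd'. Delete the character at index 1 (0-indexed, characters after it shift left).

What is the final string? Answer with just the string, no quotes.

Applying each edit step by step:
Start: "jajfji"
Op 1 (append 'b'): "jajfji" -> "jajfjib"
Op 2 (replace idx 4: 'j' -> 'd'): "jajfjib" -> "jajfdib"
Op 3 (delete idx 1 = 'a'): "jajfdib" -> "jjfdib"

Answer: jjfdib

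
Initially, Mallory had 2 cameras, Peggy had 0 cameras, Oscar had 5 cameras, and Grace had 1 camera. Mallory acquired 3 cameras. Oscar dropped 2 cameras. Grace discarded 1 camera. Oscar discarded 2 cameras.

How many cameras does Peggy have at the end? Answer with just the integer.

Answer: 0

Derivation:
Tracking counts step by step:
Start: Mallory=2, Peggy=0, Oscar=5, Grace=1
Event 1 (Mallory +3): Mallory: 2 -> 5. State: Mallory=5, Peggy=0, Oscar=5, Grace=1
Event 2 (Oscar -2): Oscar: 5 -> 3. State: Mallory=5, Peggy=0, Oscar=3, Grace=1
Event 3 (Grace -1): Grace: 1 -> 0. State: Mallory=5, Peggy=0, Oscar=3, Grace=0
Event 4 (Oscar -2): Oscar: 3 -> 1. State: Mallory=5, Peggy=0, Oscar=1, Grace=0

Peggy's final count: 0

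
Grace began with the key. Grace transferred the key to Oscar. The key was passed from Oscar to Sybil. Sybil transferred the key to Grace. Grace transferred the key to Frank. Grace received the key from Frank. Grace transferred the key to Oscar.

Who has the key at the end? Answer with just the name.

Answer: Oscar

Derivation:
Tracking the key through each event:
Start: Grace has the key.
After event 1: Oscar has the key.
After event 2: Sybil has the key.
After event 3: Grace has the key.
After event 4: Frank has the key.
After event 5: Grace has the key.
After event 6: Oscar has the key.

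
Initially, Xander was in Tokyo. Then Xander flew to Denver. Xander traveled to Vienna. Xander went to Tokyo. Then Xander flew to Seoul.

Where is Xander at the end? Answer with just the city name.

Answer: Seoul

Derivation:
Tracking Xander's location:
Start: Xander is in Tokyo.
After move 1: Tokyo -> Denver. Xander is in Denver.
After move 2: Denver -> Vienna. Xander is in Vienna.
After move 3: Vienna -> Tokyo. Xander is in Tokyo.
After move 4: Tokyo -> Seoul. Xander is in Seoul.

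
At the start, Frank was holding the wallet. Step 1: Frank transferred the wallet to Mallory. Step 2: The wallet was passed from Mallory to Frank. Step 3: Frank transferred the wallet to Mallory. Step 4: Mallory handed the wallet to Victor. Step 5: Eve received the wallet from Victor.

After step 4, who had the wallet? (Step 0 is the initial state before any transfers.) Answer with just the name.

Tracking the wallet holder through step 4:
After step 0 (start): Frank
After step 1: Mallory
After step 2: Frank
After step 3: Mallory
After step 4: Victor

At step 4, the holder is Victor.

Answer: Victor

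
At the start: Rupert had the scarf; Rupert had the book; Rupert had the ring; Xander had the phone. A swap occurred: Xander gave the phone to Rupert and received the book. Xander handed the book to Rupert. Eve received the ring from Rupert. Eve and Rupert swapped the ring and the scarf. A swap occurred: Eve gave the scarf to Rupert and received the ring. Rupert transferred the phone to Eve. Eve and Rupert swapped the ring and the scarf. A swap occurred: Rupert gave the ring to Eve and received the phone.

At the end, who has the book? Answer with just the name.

Tracking all object holders:
Start: scarf:Rupert, book:Rupert, ring:Rupert, phone:Xander
Event 1 (swap phone<->book: now phone:Rupert, book:Xander). State: scarf:Rupert, book:Xander, ring:Rupert, phone:Rupert
Event 2 (give book: Xander -> Rupert). State: scarf:Rupert, book:Rupert, ring:Rupert, phone:Rupert
Event 3 (give ring: Rupert -> Eve). State: scarf:Rupert, book:Rupert, ring:Eve, phone:Rupert
Event 4 (swap ring<->scarf: now ring:Rupert, scarf:Eve). State: scarf:Eve, book:Rupert, ring:Rupert, phone:Rupert
Event 5 (swap scarf<->ring: now scarf:Rupert, ring:Eve). State: scarf:Rupert, book:Rupert, ring:Eve, phone:Rupert
Event 6 (give phone: Rupert -> Eve). State: scarf:Rupert, book:Rupert, ring:Eve, phone:Eve
Event 7 (swap ring<->scarf: now ring:Rupert, scarf:Eve). State: scarf:Eve, book:Rupert, ring:Rupert, phone:Eve
Event 8 (swap ring<->phone: now ring:Eve, phone:Rupert). State: scarf:Eve, book:Rupert, ring:Eve, phone:Rupert

Final state: scarf:Eve, book:Rupert, ring:Eve, phone:Rupert
The book is held by Rupert.

Answer: Rupert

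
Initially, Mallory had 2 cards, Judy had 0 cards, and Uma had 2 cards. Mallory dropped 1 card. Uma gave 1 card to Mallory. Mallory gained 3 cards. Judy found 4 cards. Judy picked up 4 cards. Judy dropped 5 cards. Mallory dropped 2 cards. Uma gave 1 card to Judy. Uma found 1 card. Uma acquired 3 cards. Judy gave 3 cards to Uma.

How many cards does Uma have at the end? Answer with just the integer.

Answer: 7

Derivation:
Tracking counts step by step:
Start: Mallory=2, Judy=0, Uma=2
Event 1 (Mallory -1): Mallory: 2 -> 1. State: Mallory=1, Judy=0, Uma=2
Event 2 (Uma -> Mallory, 1): Uma: 2 -> 1, Mallory: 1 -> 2. State: Mallory=2, Judy=0, Uma=1
Event 3 (Mallory +3): Mallory: 2 -> 5. State: Mallory=5, Judy=0, Uma=1
Event 4 (Judy +4): Judy: 0 -> 4. State: Mallory=5, Judy=4, Uma=1
Event 5 (Judy +4): Judy: 4 -> 8. State: Mallory=5, Judy=8, Uma=1
Event 6 (Judy -5): Judy: 8 -> 3. State: Mallory=5, Judy=3, Uma=1
Event 7 (Mallory -2): Mallory: 5 -> 3. State: Mallory=3, Judy=3, Uma=1
Event 8 (Uma -> Judy, 1): Uma: 1 -> 0, Judy: 3 -> 4. State: Mallory=3, Judy=4, Uma=0
Event 9 (Uma +1): Uma: 0 -> 1. State: Mallory=3, Judy=4, Uma=1
Event 10 (Uma +3): Uma: 1 -> 4. State: Mallory=3, Judy=4, Uma=4
Event 11 (Judy -> Uma, 3): Judy: 4 -> 1, Uma: 4 -> 7. State: Mallory=3, Judy=1, Uma=7

Uma's final count: 7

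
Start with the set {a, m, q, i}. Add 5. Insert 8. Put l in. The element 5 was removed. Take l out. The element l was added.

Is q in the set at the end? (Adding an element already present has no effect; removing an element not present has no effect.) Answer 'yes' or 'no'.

Answer: yes

Derivation:
Tracking the set through each operation:
Start: {a, i, m, q}
Event 1 (add 5): added. Set: {5, a, i, m, q}
Event 2 (add 8): added. Set: {5, 8, a, i, m, q}
Event 3 (add l): added. Set: {5, 8, a, i, l, m, q}
Event 4 (remove 5): removed. Set: {8, a, i, l, m, q}
Event 5 (remove l): removed. Set: {8, a, i, m, q}
Event 6 (add l): added. Set: {8, a, i, l, m, q}

Final set: {8, a, i, l, m, q} (size 6)
q is in the final set.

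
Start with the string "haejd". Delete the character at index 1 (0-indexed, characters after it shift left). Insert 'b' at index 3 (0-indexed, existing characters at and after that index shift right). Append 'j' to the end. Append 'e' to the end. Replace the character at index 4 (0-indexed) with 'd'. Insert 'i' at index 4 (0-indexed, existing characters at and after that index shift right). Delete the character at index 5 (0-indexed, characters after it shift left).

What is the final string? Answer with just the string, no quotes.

Applying each edit step by step:
Start: "haejd"
Op 1 (delete idx 1 = 'a'): "haejd" -> "hejd"
Op 2 (insert 'b' at idx 3): "hejd" -> "hejbd"
Op 3 (append 'j'): "hejbd" -> "hejbdj"
Op 4 (append 'e'): "hejbdj" -> "hejbdje"
Op 5 (replace idx 4: 'd' -> 'd'): "hejbdje" -> "hejbdje"
Op 6 (insert 'i' at idx 4): "hejbdje" -> "hejbidje"
Op 7 (delete idx 5 = 'd'): "hejbidje" -> "hejbije"

Answer: hejbije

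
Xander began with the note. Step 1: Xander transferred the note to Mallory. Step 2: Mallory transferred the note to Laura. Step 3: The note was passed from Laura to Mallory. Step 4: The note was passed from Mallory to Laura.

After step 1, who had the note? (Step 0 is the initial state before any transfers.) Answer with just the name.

Answer: Mallory

Derivation:
Tracking the note holder through step 1:
After step 0 (start): Xander
After step 1: Mallory

At step 1, the holder is Mallory.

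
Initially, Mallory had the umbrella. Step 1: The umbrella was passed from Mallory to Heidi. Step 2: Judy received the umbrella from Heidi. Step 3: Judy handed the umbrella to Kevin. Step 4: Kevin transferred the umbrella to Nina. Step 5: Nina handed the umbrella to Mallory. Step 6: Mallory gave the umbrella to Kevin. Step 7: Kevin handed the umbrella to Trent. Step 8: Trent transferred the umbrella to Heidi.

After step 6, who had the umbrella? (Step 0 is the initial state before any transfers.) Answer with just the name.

Tracking the umbrella holder through step 6:
After step 0 (start): Mallory
After step 1: Heidi
After step 2: Judy
After step 3: Kevin
After step 4: Nina
After step 5: Mallory
After step 6: Kevin

At step 6, the holder is Kevin.

Answer: Kevin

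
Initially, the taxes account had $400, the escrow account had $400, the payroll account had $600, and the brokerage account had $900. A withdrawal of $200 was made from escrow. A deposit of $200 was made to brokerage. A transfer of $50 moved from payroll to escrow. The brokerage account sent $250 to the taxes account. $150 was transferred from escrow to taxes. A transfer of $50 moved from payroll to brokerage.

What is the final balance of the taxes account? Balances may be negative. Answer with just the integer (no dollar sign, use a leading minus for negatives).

Answer: 800

Derivation:
Tracking account balances step by step:
Start: taxes=400, escrow=400, payroll=600, brokerage=900
Event 1 (withdraw 200 from escrow): escrow: 400 - 200 = 200. Balances: taxes=400, escrow=200, payroll=600, brokerage=900
Event 2 (deposit 200 to brokerage): brokerage: 900 + 200 = 1100. Balances: taxes=400, escrow=200, payroll=600, brokerage=1100
Event 3 (transfer 50 payroll -> escrow): payroll: 600 - 50 = 550, escrow: 200 + 50 = 250. Balances: taxes=400, escrow=250, payroll=550, brokerage=1100
Event 4 (transfer 250 brokerage -> taxes): brokerage: 1100 - 250 = 850, taxes: 400 + 250 = 650. Balances: taxes=650, escrow=250, payroll=550, brokerage=850
Event 5 (transfer 150 escrow -> taxes): escrow: 250 - 150 = 100, taxes: 650 + 150 = 800. Balances: taxes=800, escrow=100, payroll=550, brokerage=850
Event 6 (transfer 50 payroll -> brokerage): payroll: 550 - 50 = 500, brokerage: 850 + 50 = 900. Balances: taxes=800, escrow=100, payroll=500, brokerage=900

Final balance of taxes: 800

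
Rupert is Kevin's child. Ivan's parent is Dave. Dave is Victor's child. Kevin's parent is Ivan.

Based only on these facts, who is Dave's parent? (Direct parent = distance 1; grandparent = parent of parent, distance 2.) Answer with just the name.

Answer: Victor

Derivation:
Reconstructing the parent chain from the given facts:
  Victor -> Dave -> Ivan -> Kevin -> Rupert
(each arrow means 'parent of the next')
Positions in the chain (0 = top):
  position of Victor: 0
  position of Dave: 1
  position of Ivan: 2
  position of Kevin: 3
  position of Rupert: 4

Dave is at position 1; the parent is 1 step up the chain, i.e. position 0: Victor.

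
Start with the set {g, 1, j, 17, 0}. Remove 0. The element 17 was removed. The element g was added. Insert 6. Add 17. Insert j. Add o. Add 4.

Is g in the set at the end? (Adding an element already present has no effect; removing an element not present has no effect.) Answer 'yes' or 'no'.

Answer: yes

Derivation:
Tracking the set through each operation:
Start: {0, 1, 17, g, j}
Event 1 (remove 0): removed. Set: {1, 17, g, j}
Event 2 (remove 17): removed. Set: {1, g, j}
Event 3 (add g): already present, no change. Set: {1, g, j}
Event 4 (add 6): added. Set: {1, 6, g, j}
Event 5 (add 17): added. Set: {1, 17, 6, g, j}
Event 6 (add j): already present, no change. Set: {1, 17, 6, g, j}
Event 7 (add o): added. Set: {1, 17, 6, g, j, o}
Event 8 (add 4): added. Set: {1, 17, 4, 6, g, j, o}

Final set: {1, 17, 4, 6, g, j, o} (size 7)
g is in the final set.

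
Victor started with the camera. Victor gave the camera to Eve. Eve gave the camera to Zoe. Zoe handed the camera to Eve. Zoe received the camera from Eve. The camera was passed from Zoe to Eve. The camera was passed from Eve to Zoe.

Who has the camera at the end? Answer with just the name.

Tracking the camera through each event:
Start: Victor has the camera.
After event 1: Eve has the camera.
After event 2: Zoe has the camera.
After event 3: Eve has the camera.
After event 4: Zoe has the camera.
After event 5: Eve has the camera.
After event 6: Zoe has the camera.

Answer: Zoe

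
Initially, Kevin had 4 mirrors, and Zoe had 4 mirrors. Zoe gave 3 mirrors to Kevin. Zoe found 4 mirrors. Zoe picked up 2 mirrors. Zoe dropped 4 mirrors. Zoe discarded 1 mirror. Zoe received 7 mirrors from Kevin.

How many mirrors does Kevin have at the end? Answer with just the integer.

Answer: 0

Derivation:
Tracking counts step by step:
Start: Kevin=4, Zoe=4
Event 1 (Zoe -> Kevin, 3): Zoe: 4 -> 1, Kevin: 4 -> 7. State: Kevin=7, Zoe=1
Event 2 (Zoe +4): Zoe: 1 -> 5. State: Kevin=7, Zoe=5
Event 3 (Zoe +2): Zoe: 5 -> 7. State: Kevin=7, Zoe=7
Event 4 (Zoe -4): Zoe: 7 -> 3. State: Kevin=7, Zoe=3
Event 5 (Zoe -1): Zoe: 3 -> 2. State: Kevin=7, Zoe=2
Event 6 (Kevin -> Zoe, 7): Kevin: 7 -> 0, Zoe: 2 -> 9. State: Kevin=0, Zoe=9

Kevin's final count: 0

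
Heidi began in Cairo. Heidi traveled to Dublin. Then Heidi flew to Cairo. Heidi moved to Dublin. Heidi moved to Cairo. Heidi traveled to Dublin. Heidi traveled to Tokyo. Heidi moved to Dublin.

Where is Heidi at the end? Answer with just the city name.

Tracking Heidi's location:
Start: Heidi is in Cairo.
After move 1: Cairo -> Dublin. Heidi is in Dublin.
After move 2: Dublin -> Cairo. Heidi is in Cairo.
After move 3: Cairo -> Dublin. Heidi is in Dublin.
After move 4: Dublin -> Cairo. Heidi is in Cairo.
After move 5: Cairo -> Dublin. Heidi is in Dublin.
After move 6: Dublin -> Tokyo. Heidi is in Tokyo.
After move 7: Tokyo -> Dublin. Heidi is in Dublin.

Answer: Dublin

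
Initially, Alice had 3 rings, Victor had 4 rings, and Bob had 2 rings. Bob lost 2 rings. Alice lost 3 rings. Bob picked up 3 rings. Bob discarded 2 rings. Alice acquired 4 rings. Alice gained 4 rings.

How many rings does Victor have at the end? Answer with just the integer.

Answer: 4

Derivation:
Tracking counts step by step:
Start: Alice=3, Victor=4, Bob=2
Event 1 (Bob -2): Bob: 2 -> 0. State: Alice=3, Victor=4, Bob=0
Event 2 (Alice -3): Alice: 3 -> 0. State: Alice=0, Victor=4, Bob=0
Event 3 (Bob +3): Bob: 0 -> 3. State: Alice=0, Victor=4, Bob=3
Event 4 (Bob -2): Bob: 3 -> 1. State: Alice=0, Victor=4, Bob=1
Event 5 (Alice +4): Alice: 0 -> 4. State: Alice=4, Victor=4, Bob=1
Event 6 (Alice +4): Alice: 4 -> 8. State: Alice=8, Victor=4, Bob=1

Victor's final count: 4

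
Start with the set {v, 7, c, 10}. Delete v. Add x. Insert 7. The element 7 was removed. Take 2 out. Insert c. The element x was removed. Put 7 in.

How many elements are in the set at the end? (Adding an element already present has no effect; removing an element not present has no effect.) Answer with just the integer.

Answer: 3

Derivation:
Tracking the set through each operation:
Start: {10, 7, c, v}
Event 1 (remove v): removed. Set: {10, 7, c}
Event 2 (add x): added. Set: {10, 7, c, x}
Event 3 (add 7): already present, no change. Set: {10, 7, c, x}
Event 4 (remove 7): removed. Set: {10, c, x}
Event 5 (remove 2): not present, no change. Set: {10, c, x}
Event 6 (add c): already present, no change. Set: {10, c, x}
Event 7 (remove x): removed. Set: {10, c}
Event 8 (add 7): added. Set: {10, 7, c}

Final set: {10, 7, c} (size 3)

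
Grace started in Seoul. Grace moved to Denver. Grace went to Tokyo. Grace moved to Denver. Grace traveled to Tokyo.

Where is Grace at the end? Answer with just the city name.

Tracking Grace's location:
Start: Grace is in Seoul.
After move 1: Seoul -> Denver. Grace is in Denver.
After move 2: Denver -> Tokyo. Grace is in Tokyo.
After move 3: Tokyo -> Denver. Grace is in Denver.
After move 4: Denver -> Tokyo. Grace is in Tokyo.

Answer: Tokyo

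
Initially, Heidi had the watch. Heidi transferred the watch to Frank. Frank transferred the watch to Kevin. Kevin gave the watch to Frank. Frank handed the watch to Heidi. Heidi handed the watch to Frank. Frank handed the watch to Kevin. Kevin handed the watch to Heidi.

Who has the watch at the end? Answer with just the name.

Tracking the watch through each event:
Start: Heidi has the watch.
After event 1: Frank has the watch.
After event 2: Kevin has the watch.
After event 3: Frank has the watch.
After event 4: Heidi has the watch.
After event 5: Frank has the watch.
After event 6: Kevin has the watch.
After event 7: Heidi has the watch.

Answer: Heidi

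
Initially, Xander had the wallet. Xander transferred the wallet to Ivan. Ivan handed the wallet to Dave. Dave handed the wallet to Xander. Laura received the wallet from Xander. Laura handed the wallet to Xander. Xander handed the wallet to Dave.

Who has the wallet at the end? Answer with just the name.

Tracking the wallet through each event:
Start: Xander has the wallet.
After event 1: Ivan has the wallet.
After event 2: Dave has the wallet.
After event 3: Xander has the wallet.
After event 4: Laura has the wallet.
After event 5: Xander has the wallet.
After event 6: Dave has the wallet.

Answer: Dave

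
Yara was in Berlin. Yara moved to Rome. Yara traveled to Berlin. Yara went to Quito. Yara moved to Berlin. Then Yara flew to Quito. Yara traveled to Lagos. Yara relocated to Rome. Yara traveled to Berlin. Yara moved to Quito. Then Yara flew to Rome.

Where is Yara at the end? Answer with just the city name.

Answer: Rome

Derivation:
Tracking Yara's location:
Start: Yara is in Berlin.
After move 1: Berlin -> Rome. Yara is in Rome.
After move 2: Rome -> Berlin. Yara is in Berlin.
After move 3: Berlin -> Quito. Yara is in Quito.
After move 4: Quito -> Berlin. Yara is in Berlin.
After move 5: Berlin -> Quito. Yara is in Quito.
After move 6: Quito -> Lagos. Yara is in Lagos.
After move 7: Lagos -> Rome. Yara is in Rome.
After move 8: Rome -> Berlin. Yara is in Berlin.
After move 9: Berlin -> Quito. Yara is in Quito.
After move 10: Quito -> Rome. Yara is in Rome.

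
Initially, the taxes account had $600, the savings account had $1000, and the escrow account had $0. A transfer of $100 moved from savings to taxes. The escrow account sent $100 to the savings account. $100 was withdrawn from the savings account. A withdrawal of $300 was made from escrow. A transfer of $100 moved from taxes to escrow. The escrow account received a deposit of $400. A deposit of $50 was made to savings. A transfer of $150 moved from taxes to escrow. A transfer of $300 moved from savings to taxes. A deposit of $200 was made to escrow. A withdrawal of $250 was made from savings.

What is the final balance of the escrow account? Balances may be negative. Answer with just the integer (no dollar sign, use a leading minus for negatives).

Answer: 450

Derivation:
Tracking account balances step by step:
Start: taxes=600, savings=1000, escrow=0
Event 1 (transfer 100 savings -> taxes): savings: 1000 - 100 = 900, taxes: 600 + 100 = 700. Balances: taxes=700, savings=900, escrow=0
Event 2 (transfer 100 escrow -> savings): escrow: 0 - 100 = -100, savings: 900 + 100 = 1000. Balances: taxes=700, savings=1000, escrow=-100
Event 3 (withdraw 100 from savings): savings: 1000 - 100 = 900. Balances: taxes=700, savings=900, escrow=-100
Event 4 (withdraw 300 from escrow): escrow: -100 - 300 = -400. Balances: taxes=700, savings=900, escrow=-400
Event 5 (transfer 100 taxes -> escrow): taxes: 700 - 100 = 600, escrow: -400 + 100 = -300. Balances: taxes=600, savings=900, escrow=-300
Event 6 (deposit 400 to escrow): escrow: -300 + 400 = 100. Balances: taxes=600, savings=900, escrow=100
Event 7 (deposit 50 to savings): savings: 900 + 50 = 950. Balances: taxes=600, savings=950, escrow=100
Event 8 (transfer 150 taxes -> escrow): taxes: 600 - 150 = 450, escrow: 100 + 150 = 250. Balances: taxes=450, savings=950, escrow=250
Event 9 (transfer 300 savings -> taxes): savings: 950 - 300 = 650, taxes: 450 + 300 = 750. Balances: taxes=750, savings=650, escrow=250
Event 10 (deposit 200 to escrow): escrow: 250 + 200 = 450. Balances: taxes=750, savings=650, escrow=450
Event 11 (withdraw 250 from savings): savings: 650 - 250 = 400. Balances: taxes=750, savings=400, escrow=450

Final balance of escrow: 450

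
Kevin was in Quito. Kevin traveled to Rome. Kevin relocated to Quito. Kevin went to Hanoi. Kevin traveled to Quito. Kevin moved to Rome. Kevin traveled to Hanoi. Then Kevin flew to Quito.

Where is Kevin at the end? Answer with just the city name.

Tracking Kevin's location:
Start: Kevin is in Quito.
After move 1: Quito -> Rome. Kevin is in Rome.
After move 2: Rome -> Quito. Kevin is in Quito.
After move 3: Quito -> Hanoi. Kevin is in Hanoi.
After move 4: Hanoi -> Quito. Kevin is in Quito.
After move 5: Quito -> Rome. Kevin is in Rome.
After move 6: Rome -> Hanoi. Kevin is in Hanoi.
After move 7: Hanoi -> Quito. Kevin is in Quito.

Answer: Quito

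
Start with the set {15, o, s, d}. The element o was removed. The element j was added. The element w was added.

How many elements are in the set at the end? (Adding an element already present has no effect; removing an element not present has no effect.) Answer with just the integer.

Answer: 5

Derivation:
Tracking the set through each operation:
Start: {15, d, o, s}
Event 1 (remove o): removed. Set: {15, d, s}
Event 2 (add j): added. Set: {15, d, j, s}
Event 3 (add w): added. Set: {15, d, j, s, w}

Final set: {15, d, j, s, w} (size 5)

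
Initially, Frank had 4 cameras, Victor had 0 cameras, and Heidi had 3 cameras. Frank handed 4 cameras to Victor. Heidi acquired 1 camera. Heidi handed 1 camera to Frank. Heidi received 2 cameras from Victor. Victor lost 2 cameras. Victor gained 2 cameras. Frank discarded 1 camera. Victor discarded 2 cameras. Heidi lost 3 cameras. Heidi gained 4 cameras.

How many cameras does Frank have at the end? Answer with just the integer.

Tracking counts step by step:
Start: Frank=4, Victor=0, Heidi=3
Event 1 (Frank -> Victor, 4): Frank: 4 -> 0, Victor: 0 -> 4. State: Frank=0, Victor=4, Heidi=3
Event 2 (Heidi +1): Heidi: 3 -> 4. State: Frank=0, Victor=4, Heidi=4
Event 3 (Heidi -> Frank, 1): Heidi: 4 -> 3, Frank: 0 -> 1. State: Frank=1, Victor=4, Heidi=3
Event 4 (Victor -> Heidi, 2): Victor: 4 -> 2, Heidi: 3 -> 5. State: Frank=1, Victor=2, Heidi=5
Event 5 (Victor -2): Victor: 2 -> 0. State: Frank=1, Victor=0, Heidi=5
Event 6 (Victor +2): Victor: 0 -> 2. State: Frank=1, Victor=2, Heidi=5
Event 7 (Frank -1): Frank: 1 -> 0. State: Frank=0, Victor=2, Heidi=5
Event 8 (Victor -2): Victor: 2 -> 0. State: Frank=0, Victor=0, Heidi=5
Event 9 (Heidi -3): Heidi: 5 -> 2. State: Frank=0, Victor=0, Heidi=2
Event 10 (Heidi +4): Heidi: 2 -> 6. State: Frank=0, Victor=0, Heidi=6

Frank's final count: 0

Answer: 0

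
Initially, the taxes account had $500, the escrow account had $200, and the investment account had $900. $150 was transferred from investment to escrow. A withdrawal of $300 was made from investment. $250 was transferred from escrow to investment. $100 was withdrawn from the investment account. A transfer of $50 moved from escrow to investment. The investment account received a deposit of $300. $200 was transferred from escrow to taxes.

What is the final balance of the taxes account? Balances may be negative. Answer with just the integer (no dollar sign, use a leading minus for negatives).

Answer: 700

Derivation:
Tracking account balances step by step:
Start: taxes=500, escrow=200, investment=900
Event 1 (transfer 150 investment -> escrow): investment: 900 - 150 = 750, escrow: 200 + 150 = 350. Balances: taxes=500, escrow=350, investment=750
Event 2 (withdraw 300 from investment): investment: 750 - 300 = 450. Balances: taxes=500, escrow=350, investment=450
Event 3 (transfer 250 escrow -> investment): escrow: 350 - 250 = 100, investment: 450 + 250 = 700. Balances: taxes=500, escrow=100, investment=700
Event 4 (withdraw 100 from investment): investment: 700 - 100 = 600. Balances: taxes=500, escrow=100, investment=600
Event 5 (transfer 50 escrow -> investment): escrow: 100 - 50 = 50, investment: 600 + 50 = 650. Balances: taxes=500, escrow=50, investment=650
Event 6 (deposit 300 to investment): investment: 650 + 300 = 950. Balances: taxes=500, escrow=50, investment=950
Event 7 (transfer 200 escrow -> taxes): escrow: 50 - 200 = -150, taxes: 500 + 200 = 700. Balances: taxes=700, escrow=-150, investment=950

Final balance of taxes: 700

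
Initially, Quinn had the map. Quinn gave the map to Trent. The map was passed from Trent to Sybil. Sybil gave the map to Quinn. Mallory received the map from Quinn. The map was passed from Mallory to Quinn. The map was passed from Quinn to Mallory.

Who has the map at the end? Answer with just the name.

Tracking the map through each event:
Start: Quinn has the map.
After event 1: Trent has the map.
After event 2: Sybil has the map.
After event 3: Quinn has the map.
After event 4: Mallory has the map.
After event 5: Quinn has the map.
After event 6: Mallory has the map.

Answer: Mallory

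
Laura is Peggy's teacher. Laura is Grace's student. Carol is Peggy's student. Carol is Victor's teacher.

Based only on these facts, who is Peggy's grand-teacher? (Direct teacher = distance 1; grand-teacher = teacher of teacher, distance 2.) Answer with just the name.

Reconstructing the teacher chain from the given facts:
  Grace -> Laura -> Peggy -> Carol -> Victor
(each arrow means 'teacher of the next')
Positions in the chain (0 = top):
  position of Grace: 0
  position of Laura: 1
  position of Peggy: 2
  position of Carol: 3
  position of Victor: 4

Peggy is at position 2; the grand-teacher is 2 steps up the chain, i.e. position 0: Grace.

Answer: Grace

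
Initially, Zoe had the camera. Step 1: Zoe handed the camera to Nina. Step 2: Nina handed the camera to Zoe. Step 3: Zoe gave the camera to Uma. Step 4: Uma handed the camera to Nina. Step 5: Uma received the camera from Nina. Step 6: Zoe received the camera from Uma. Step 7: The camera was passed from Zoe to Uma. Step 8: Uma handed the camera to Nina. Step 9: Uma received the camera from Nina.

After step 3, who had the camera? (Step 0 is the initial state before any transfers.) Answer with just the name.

Tracking the camera holder through step 3:
After step 0 (start): Zoe
After step 1: Nina
After step 2: Zoe
After step 3: Uma

At step 3, the holder is Uma.

Answer: Uma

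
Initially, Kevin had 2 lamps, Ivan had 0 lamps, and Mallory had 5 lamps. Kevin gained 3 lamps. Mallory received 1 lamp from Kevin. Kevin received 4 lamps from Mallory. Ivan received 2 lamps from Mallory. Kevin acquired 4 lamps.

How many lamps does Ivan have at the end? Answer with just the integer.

Answer: 2

Derivation:
Tracking counts step by step:
Start: Kevin=2, Ivan=0, Mallory=5
Event 1 (Kevin +3): Kevin: 2 -> 5. State: Kevin=5, Ivan=0, Mallory=5
Event 2 (Kevin -> Mallory, 1): Kevin: 5 -> 4, Mallory: 5 -> 6. State: Kevin=4, Ivan=0, Mallory=6
Event 3 (Mallory -> Kevin, 4): Mallory: 6 -> 2, Kevin: 4 -> 8. State: Kevin=8, Ivan=0, Mallory=2
Event 4 (Mallory -> Ivan, 2): Mallory: 2 -> 0, Ivan: 0 -> 2. State: Kevin=8, Ivan=2, Mallory=0
Event 5 (Kevin +4): Kevin: 8 -> 12. State: Kevin=12, Ivan=2, Mallory=0

Ivan's final count: 2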